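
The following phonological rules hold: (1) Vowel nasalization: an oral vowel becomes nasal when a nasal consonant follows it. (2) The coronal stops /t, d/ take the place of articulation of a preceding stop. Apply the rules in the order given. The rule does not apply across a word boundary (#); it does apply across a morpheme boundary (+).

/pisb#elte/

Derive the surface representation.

Rule 1: no segment meets the rule's conditions; no change.
After rule 1: pisb#elte
Rule 2: no segment meets the rule's conditions; no change.

[pisb#elte]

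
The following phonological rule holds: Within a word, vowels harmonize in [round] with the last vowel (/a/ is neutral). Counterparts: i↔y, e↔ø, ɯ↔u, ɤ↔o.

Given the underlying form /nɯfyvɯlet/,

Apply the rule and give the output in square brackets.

/y/ harmonizes with /e/ ([-round]) → [i]

[nɯfivɯlet]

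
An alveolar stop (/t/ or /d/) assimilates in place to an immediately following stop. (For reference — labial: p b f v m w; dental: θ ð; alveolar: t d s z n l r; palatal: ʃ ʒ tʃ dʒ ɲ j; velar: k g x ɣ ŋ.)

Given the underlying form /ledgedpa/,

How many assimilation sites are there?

2

/d/ before /g/ (velar) → [g]
/d/ before /p/ (labial) → [b]
2 segments change.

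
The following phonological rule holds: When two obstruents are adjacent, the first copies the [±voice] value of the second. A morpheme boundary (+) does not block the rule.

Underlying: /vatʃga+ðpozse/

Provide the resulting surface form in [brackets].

[vadʒga+θposse]

/tʃ/ before /g/ (voiced) → [dʒ]
/ð/ before /p/ (voiceless) → [θ]
/z/ before /s/ (voiceless) → [s]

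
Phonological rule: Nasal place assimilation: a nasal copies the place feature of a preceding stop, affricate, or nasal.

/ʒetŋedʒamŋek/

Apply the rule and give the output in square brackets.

[ʒetnedʒammek]

/ŋ/ after /t/ (alveolar) → [n]
/ŋ/ after /m/ (labial) → [m]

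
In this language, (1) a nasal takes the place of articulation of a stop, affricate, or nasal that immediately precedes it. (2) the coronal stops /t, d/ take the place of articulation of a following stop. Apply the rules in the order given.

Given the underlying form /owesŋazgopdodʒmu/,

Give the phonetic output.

Rule 1: /m/ after /dʒ/ (palatal) → [ɲ]
After rule 1: owesŋazgopdodʒɲu
Rule 2: no segment meets the rule's conditions; no change.

[owesŋazgopdodʒɲu]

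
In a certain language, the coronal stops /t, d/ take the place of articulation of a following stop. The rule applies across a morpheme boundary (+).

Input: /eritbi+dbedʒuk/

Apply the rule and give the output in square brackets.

/t/ before /b/ (labial) → [p]
/d/ before /b/ (labial) → [b]

[eripbi+bbedʒuk]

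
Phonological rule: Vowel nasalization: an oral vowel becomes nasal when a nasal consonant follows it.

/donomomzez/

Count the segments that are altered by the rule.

/o/ before nasal /n/ → [õ]
/o/ before nasal /m/ → [õ]
/o/ before nasal /m/ → [õ]
3 segments change.

3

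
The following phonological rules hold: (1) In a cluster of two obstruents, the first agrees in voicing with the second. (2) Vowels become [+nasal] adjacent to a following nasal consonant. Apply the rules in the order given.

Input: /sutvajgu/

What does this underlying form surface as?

Rule 1: /t/ before /v/ (voiced) → [d]
After rule 1: sudvajgu
Rule 2: no segment meets the rule's conditions; no change.

[sudvajgu]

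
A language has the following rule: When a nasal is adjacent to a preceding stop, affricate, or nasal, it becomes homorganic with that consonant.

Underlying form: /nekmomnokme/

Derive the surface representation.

[nekŋommokŋe]

/m/ after /k/ (velar) → [ŋ]
/n/ after /m/ (labial) → [m]
/m/ after /k/ (velar) → [ŋ]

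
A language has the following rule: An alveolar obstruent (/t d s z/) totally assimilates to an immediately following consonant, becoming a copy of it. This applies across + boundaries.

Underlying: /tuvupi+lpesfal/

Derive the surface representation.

/s/ before /f/ → [f] (total assimilation)

[tuvupi+lpeffal]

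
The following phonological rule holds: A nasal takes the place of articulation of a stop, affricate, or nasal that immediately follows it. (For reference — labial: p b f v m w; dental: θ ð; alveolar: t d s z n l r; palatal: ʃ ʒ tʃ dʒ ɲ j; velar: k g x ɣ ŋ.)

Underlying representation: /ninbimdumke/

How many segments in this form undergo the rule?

3

/n/ before /b/ (labial) → [m]
/m/ before /d/ (alveolar) → [n]
/m/ before /k/ (velar) → [ŋ]
3 segments change.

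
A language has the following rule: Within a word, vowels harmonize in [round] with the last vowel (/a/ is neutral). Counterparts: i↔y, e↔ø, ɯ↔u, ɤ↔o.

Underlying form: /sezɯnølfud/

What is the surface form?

/e/ harmonizes with /u/ ([+round]) → [ø]
/ɯ/ harmonizes with /u/ ([+round]) → [u]

[søzunølfud]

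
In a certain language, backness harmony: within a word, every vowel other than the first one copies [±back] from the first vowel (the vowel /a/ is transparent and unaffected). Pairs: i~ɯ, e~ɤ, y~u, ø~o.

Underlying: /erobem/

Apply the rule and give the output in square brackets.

[erøbem]

/o/ harmonizes with /e/ ([-back]) → [ø]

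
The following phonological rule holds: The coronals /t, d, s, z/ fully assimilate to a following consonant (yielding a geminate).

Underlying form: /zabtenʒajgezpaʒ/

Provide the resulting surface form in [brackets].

/z/ before /p/ → [p] (total assimilation)

[zabtenʒajgeppaʒ]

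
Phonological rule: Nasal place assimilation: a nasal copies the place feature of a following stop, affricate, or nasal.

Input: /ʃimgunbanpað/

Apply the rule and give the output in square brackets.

[ʃiŋgumbampað]

/m/ before /g/ (velar) → [ŋ]
/n/ before /b/ (labial) → [m]
/n/ before /p/ (labial) → [m]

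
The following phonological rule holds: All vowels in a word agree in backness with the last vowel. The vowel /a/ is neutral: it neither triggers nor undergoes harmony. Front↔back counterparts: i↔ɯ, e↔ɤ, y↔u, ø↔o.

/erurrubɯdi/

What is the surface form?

/u/ harmonizes with /i/ ([-back]) → [y]
/u/ harmonizes with /i/ ([-back]) → [y]
/ɯ/ harmonizes with /i/ ([-back]) → [i]

[eryrrybidi]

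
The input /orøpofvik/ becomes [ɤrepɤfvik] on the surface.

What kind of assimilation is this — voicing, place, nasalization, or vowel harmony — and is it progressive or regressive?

vowel harmony, regressive

/o/→[ɤ] /ø/→[e] /o/→[ɤ].
Vowels agree with the last vowel, so the harmony is regressive.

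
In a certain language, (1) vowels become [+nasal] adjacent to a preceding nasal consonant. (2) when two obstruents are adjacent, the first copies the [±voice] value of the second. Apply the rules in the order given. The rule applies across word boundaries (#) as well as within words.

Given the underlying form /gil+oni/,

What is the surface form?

Rule 1: /i/ after nasal /n/ → [ĩ]
After rule 1: gil+onĩ
Rule 2: no segment meets the rule's conditions; no change.

[gil+onĩ]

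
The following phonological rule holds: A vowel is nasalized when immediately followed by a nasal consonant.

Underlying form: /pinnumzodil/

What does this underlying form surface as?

[pĩnnũmzodil]

/i/ before nasal /n/ → [ĩ]
/u/ before nasal /m/ → [ũ]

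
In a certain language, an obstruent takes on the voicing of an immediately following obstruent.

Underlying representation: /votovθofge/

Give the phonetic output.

[votofθovge]

/v/ before /θ/ (voiceless) → [f]
/f/ before /g/ (voiced) → [v]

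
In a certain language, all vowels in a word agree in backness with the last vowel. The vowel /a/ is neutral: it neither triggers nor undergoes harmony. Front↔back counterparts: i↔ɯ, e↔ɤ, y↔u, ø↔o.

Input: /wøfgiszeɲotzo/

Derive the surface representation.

/ø/ harmonizes with /o/ ([+back]) → [o]
/i/ harmonizes with /o/ ([+back]) → [ɯ]
/e/ harmonizes with /o/ ([+back]) → [ɤ]

[wofgɯszɤɲotzo]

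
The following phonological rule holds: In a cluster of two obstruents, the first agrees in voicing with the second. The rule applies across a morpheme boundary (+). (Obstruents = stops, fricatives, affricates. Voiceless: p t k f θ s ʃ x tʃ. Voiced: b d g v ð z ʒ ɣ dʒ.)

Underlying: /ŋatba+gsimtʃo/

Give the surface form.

/t/ before /b/ (voiced) → [d]
/g/ before /s/ (voiceless) → [k]

[ŋadba+ksimtʃo]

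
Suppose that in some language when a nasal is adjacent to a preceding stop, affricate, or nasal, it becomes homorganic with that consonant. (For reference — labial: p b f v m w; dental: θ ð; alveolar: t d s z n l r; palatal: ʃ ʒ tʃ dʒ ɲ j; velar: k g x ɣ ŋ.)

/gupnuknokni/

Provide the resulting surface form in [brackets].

/n/ after /p/ (labial) → [m]
/n/ after /k/ (velar) → [ŋ]
/n/ after /k/ (velar) → [ŋ]

[gupmukŋokŋi]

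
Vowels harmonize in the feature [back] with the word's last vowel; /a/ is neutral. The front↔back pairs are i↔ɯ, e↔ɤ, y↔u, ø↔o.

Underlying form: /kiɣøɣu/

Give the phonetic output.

[kɯɣoɣu]

/i/ harmonizes with /u/ ([+back]) → [ɯ]
/ø/ harmonizes with /u/ ([+back]) → [o]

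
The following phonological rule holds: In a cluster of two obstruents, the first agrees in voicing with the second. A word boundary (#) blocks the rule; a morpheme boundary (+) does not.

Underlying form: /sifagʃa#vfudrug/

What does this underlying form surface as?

[sifakʃa#ffudrug]

/g/ before /ʃ/ (voiceless) → [k]
/v/ before /f/ (voiceless) → [f]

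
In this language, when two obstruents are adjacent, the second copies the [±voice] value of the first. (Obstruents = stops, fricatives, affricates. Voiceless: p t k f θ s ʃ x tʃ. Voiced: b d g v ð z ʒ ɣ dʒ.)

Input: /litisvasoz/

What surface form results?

[litisfasoz]

/v/ after /s/ (voiceless) → [f]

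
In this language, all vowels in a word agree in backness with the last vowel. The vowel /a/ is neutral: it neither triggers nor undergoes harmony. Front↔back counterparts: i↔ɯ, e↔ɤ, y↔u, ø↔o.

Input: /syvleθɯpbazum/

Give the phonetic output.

[suvlɤθɯpbazum]

/y/ harmonizes with /u/ ([+back]) → [u]
/e/ harmonizes with /u/ ([+back]) → [ɤ]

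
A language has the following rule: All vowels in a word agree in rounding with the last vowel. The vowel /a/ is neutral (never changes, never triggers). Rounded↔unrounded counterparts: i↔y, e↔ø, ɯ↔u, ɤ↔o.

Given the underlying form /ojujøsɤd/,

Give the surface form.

/o/ harmonizes with /ɤ/ ([-round]) → [ɤ]
/u/ harmonizes with /ɤ/ ([-round]) → [ɯ]
/ø/ harmonizes with /ɤ/ ([-round]) → [e]

[ɤjɯjesɤd]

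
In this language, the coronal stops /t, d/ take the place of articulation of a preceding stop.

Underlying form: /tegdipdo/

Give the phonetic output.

[teggipbo]

/d/ after /g/ (velar) → [g]
/d/ after /p/ (labial) → [b]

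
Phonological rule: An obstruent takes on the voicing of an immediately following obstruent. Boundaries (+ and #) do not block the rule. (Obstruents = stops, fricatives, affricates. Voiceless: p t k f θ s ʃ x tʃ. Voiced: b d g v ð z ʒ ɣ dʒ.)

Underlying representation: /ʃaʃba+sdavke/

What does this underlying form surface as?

[ʃaʒba+zdafke]

/ʃ/ before /b/ (voiced) → [ʒ]
/s/ before /d/ (voiced) → [z]
/v/ before /k/ (voiceless) → [f]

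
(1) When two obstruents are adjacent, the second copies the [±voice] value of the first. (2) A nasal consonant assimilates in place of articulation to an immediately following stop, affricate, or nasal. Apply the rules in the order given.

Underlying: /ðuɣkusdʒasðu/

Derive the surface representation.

Rule 1: /k/ after /ɣ/ (voiced) → [g]
Rule 1: /dʒ/ after /s/ (voiceless) → [tʃ]
Rule 1: /ð/ after /s/ (voiceless) → [θ]
After rule 1: ðuɣgustʃasθu
Rule 2: no segment meets the rule's conditions; no change.

[ðuɣgustʃasθu]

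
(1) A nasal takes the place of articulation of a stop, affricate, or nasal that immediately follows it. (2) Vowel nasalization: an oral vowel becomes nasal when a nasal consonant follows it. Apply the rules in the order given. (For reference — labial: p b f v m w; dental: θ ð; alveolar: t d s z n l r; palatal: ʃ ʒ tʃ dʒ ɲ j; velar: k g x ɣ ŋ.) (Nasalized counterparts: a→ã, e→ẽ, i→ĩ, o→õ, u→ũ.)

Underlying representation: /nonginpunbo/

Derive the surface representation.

Rule 1: /n/ before /g/ (velar) → [ŋ]
Rule 1: /n/ before /p/ (labial) → [m]
Rule 1: /n/ before /b/ (labial) → [m]
After rule 1: noŋgimpumbo
Rule 2: /o/ before nasal /ŋ/ → [õ]
Rule 2: /i/ before nasal /m/ → [ĩ]
Rule 2: /u/ before nasal /m/ → [ũ]

[nõŋgĩmpũmbo]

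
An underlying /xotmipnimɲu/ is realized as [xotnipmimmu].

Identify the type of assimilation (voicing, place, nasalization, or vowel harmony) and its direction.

place assimilation, progressive

/m/→[n] /n/→[m] /ɲ/→[m].
Each target copies a feature from the preceding segment, so the direction is progressive.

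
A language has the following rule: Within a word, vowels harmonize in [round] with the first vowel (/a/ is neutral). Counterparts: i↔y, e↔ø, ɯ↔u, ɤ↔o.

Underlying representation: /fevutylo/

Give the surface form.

/u/ harmonizes with /e/ ([-round]) → [ɯ]
/y/ harmonizes with /e/ ([-round]) → [i]
/o/ harmonizes with /e/ ([-round]) → [ɤ]

[fevɯtilɤ]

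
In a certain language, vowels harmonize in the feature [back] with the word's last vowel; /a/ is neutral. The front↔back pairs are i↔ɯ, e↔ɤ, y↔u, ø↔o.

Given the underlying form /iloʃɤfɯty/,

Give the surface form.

[iløʃefity]

/o/ harmonizes with /y/ ([-back]) → [ø]
/ɤ/ harmonizes with /y/ ([-back]) → [e]
/ɯ/ harmonizes with /y/ ([-back]) → [i]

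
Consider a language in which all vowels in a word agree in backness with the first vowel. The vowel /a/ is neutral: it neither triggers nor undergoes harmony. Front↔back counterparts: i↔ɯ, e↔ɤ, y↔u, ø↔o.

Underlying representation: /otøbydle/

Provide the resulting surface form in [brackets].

[otobudlɤ]

/ø/ harmonizes with /o/ ([+back]) → [o]
/y/ harmonizes with /o/ ([+back]) → [u]
/e/ harmonizes with /o/ ([+back]) → [ɤ]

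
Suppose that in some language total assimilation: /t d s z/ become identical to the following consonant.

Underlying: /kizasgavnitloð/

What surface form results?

/s/ before /g/ → [g] (total assimilation)
/t/ before /l/ → [l] (total assimilation)

[kizaggavnilloð]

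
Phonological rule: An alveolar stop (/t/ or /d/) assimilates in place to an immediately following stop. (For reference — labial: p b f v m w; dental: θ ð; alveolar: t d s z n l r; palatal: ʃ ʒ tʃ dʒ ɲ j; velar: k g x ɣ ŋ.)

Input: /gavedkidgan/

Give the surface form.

/d/ before /k/ (velar) → [g]
/d/ before /g/ (velar) → [g]

[gavegkiggan]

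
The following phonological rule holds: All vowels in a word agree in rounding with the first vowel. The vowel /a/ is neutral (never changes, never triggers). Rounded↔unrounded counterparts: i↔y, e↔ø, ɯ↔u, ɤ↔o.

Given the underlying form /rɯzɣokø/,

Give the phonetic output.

/o/ harmonizes with /ɯ/ ([-round]) → [ɤ]
/ø/ harmonizes with /ɯ/ ([-round]) → [e]

[rɯzɣɤke]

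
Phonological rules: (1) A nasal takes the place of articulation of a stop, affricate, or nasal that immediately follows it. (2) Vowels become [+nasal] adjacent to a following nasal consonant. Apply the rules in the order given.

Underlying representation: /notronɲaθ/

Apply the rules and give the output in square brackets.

[notrõɲɲaθ]

Rule 1: /n/ before /ɲ/ (palatal) → [ɲ]
After rule 1: notroɲɲaθ
Rule 2: /o/ before nasal /ɲ/ → [õ]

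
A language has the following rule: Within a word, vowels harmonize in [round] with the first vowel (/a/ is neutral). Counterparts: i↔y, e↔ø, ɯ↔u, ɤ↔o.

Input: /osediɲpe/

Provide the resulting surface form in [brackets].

/e/ harmonizes with /o/ ([+round]) → [ø]
/i/ harmonizes with /o/ ([+round]) → [y]
/e/ harmonizes with /o/ ([+round]) → [ø]

[osødyɲpø]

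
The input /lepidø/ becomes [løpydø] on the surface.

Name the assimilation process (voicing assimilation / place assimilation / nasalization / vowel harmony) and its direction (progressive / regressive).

vowel harmony, regressive

/e/→[ø] /i/→[y].
Vowels agree with the last vowel, so the harmony is regressive.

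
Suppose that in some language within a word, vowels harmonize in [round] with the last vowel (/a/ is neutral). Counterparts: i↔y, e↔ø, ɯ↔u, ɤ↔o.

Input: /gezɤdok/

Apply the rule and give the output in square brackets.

/e/ harmonizes with /o/ ([+round]) → [ø]
/ɤ/ harmonizes with /o/ ([+round]) → [o]

[gøzodok]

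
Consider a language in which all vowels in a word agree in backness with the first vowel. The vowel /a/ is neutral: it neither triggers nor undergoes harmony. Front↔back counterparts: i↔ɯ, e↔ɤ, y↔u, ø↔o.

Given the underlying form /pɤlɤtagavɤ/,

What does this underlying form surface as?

no segment meets the rule's conditions; no change.

[pɤlɤtagavɤ]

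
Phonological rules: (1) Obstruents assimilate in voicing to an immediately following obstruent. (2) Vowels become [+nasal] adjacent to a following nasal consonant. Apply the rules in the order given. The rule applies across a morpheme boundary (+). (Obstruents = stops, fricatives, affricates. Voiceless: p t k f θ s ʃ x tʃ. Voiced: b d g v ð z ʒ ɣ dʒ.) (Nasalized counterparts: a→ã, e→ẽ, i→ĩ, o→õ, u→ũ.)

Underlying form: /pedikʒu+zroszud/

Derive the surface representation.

Rule 1: /k/ before /ʒ/ (voiced) → [g]
Rule 1: /s/ before /z/ (voiced) → [z]
After rule 1: pedigʒu+zrozzud
Rule 2: no segment meets the rule's conditions; no change.

[pedigʒu+zrozzud]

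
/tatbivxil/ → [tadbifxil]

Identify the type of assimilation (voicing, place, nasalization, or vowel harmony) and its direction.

voicing assimilation, regressive

/t/→[d] /v/→[f].
Each target copies a feature from the following segment, so the direction is regressive.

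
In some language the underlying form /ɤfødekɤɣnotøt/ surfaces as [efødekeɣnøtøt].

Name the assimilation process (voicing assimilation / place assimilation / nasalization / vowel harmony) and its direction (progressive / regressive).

/ɤ/→[e] /ɤ/→[e] /o/→[ø].
Vowels agree with the last vowel, so the harmony is regressive.

vowel harmony, regressive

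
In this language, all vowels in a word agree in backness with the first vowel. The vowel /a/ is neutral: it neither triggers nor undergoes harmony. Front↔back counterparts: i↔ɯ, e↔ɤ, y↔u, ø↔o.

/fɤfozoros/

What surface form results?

no segment meets the rule's conditions; no change.

[fɤfozoros]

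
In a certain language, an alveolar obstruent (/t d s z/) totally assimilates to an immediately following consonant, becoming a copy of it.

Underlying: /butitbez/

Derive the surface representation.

/t/ before /b/ → [b] (total assimilation)

[butibbez]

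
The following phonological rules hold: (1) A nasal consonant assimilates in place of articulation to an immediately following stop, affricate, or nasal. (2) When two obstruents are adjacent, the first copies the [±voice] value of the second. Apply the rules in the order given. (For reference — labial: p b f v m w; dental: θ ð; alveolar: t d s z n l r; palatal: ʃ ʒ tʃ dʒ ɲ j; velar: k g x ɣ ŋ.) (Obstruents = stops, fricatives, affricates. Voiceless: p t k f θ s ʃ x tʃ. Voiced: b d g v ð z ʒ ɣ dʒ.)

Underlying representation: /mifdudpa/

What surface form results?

Rule 1: no segment meets the rule's conditions; no change.
After rule 1: mifdudpa
Rule 2: /f/ before /d/ (voiced) → [v]
Rule 2: /d/ before /p/ (voiceless) → [t]

[mivdutpa]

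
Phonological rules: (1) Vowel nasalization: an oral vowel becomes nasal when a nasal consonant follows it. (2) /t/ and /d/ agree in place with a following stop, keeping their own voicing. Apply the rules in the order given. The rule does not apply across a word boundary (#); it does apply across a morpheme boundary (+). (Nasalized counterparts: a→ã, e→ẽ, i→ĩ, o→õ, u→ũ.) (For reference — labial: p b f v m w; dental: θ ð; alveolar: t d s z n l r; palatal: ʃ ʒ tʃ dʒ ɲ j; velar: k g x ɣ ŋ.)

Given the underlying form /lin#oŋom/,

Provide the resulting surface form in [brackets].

[lĩn#õŋõm]

Rule 1: /i/ before nasal /n/ → [ĩ]
Rule 1: /o/ before nasal /ŋ/ → [õ]
Rule 1: /o/ before nasal /m/ → [õ]
After rule 1: lĩn#õŋõm
Rule 2: no segment meets the rule's conditions; no change.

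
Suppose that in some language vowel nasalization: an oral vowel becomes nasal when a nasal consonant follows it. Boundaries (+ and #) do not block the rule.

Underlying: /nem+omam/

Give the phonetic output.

/e/ before nasal /m/ → [ẽ]
/o/ before nasal /m/ → [õ]
/a/ before nasal /m/ → [ã]

[nẽm+õmãm]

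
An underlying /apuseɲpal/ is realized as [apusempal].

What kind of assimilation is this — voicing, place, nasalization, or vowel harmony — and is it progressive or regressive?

place assimilation, regressive

/ɲ/→[m].
Each target copies a feature from the following segment, so the direction is regressive.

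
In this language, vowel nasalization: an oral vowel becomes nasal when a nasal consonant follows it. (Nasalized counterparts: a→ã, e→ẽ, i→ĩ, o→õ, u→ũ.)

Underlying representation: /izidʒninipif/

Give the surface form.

/i/ before nasal /n/ → [ĩ]

[izidʒnĩnipif]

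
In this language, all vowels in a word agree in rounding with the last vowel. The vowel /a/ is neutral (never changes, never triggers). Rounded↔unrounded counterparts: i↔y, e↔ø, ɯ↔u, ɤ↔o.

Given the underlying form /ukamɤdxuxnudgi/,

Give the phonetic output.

/u/ harmonizes with /i/ ([-round]) → [ɯ]
/u/ harmonizes with /i/ ([-round]) → [ɯ]
/u/ harmonizes with /i/ ([-round]) → [ɯ]

[ɯkamɤdxɯxnɯdgi]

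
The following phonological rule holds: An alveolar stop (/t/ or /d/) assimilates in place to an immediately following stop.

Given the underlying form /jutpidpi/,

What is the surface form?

[juppibpi]

/t/ before /p/ (labial) → [p]
/d/ before /p/ (labial) → [b]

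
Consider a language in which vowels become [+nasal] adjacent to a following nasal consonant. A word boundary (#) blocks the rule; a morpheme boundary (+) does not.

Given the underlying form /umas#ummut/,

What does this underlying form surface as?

[ũmas#ũmmut]

/u/ before nasal /m/ → [ũ]
/u/ before nasal /m/ → [ũ]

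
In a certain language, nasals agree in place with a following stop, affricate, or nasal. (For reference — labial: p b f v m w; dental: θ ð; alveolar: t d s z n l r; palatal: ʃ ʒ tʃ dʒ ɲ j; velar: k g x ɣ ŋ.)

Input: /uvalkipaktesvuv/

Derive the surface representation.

no segment meets the rule's conditions; no change.

[uvalkipaktesvuv]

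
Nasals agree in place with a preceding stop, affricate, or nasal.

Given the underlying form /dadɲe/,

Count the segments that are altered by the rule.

/ɲ/ after /d/ (alveolar) → [n]
1 segment changes.

1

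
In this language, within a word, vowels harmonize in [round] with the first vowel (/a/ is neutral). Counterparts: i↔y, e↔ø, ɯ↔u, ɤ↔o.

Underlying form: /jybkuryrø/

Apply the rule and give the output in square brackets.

no segment meets the rule's conditions; no change.

[jybkuryrø]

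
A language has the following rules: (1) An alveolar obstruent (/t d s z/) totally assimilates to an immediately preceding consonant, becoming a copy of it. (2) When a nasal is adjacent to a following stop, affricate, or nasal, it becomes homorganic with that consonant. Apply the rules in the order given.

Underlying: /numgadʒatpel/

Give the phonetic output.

Rule 1: no segment meets the rule's conditions; no change.
After rule 1: numgadʒatpel
Rule 2: /m/ before /g/ (velar) → [ŋ]

[nuŋgadʒatpel]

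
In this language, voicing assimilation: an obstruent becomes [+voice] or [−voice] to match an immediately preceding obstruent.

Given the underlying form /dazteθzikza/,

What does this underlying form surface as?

/t/ after /z/ (voiced) → [d]
/z/ after /θ/ (voiceless) → [s]
/z/ after /k/ (voiceless) → [s]

[dazdeθsiksa]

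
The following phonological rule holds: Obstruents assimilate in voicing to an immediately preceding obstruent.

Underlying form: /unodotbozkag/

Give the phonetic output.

/b/ after /t/ (voiceless) → [p]
/k/ after /z/ (voiced) → [g]

[unodotpozgag]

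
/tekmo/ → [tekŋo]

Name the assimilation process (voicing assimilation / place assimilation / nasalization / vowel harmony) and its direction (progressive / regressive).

place assimilation, progressive

/m/→[ŋ].
Each target copies a feature from the preceding segment, so the direction is progressive.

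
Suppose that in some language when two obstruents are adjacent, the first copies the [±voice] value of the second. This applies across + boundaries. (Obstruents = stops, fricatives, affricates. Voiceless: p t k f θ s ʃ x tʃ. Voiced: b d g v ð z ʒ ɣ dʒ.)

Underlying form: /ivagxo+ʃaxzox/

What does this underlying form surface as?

[ivakxo+ʃaɣzox]

/g/ before /x/ (voiceless) → [k]
/x/ before /z/ (voiced) → [ɣ]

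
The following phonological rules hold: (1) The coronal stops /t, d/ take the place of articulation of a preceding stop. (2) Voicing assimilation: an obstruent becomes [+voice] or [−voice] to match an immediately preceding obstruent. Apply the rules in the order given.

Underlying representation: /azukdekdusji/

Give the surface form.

Rule 1: /d/ after /k/ (velar) → [g]
Rule 1: /d/ after /k/ (velar) → [g]
After rule 1: azukgekgusji
Rule 2: /g/ after /k/ (voiceless) → [k]
Rule 2: /g/ after /k/ (voiceless) → [k]

[azukkekkusji]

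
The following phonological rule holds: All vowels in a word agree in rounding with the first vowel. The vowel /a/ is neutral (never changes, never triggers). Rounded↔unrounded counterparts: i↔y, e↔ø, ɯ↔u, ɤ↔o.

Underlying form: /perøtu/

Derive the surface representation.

[peretɯ]

/ø/ harmonizes with /e/ ([-round]) → [e]
/u/ harmonizes with /e/ ([-round]) → [ɯ]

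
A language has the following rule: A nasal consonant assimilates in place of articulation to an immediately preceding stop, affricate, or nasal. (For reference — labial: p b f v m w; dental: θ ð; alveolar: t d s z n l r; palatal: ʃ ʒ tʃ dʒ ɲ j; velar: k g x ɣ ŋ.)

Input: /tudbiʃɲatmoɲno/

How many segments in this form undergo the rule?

2

/m/ after /t/ (alveolar) → [n]
/n/ after /ɲ/ (palatal) → [ɲ]
2 segments change.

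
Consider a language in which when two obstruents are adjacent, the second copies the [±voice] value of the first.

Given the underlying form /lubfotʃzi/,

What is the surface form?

/f/ after /b/ (voiced) → [v]
/z/ after /tʃ/ (voiceless) → [s]

[lubvotʃsi]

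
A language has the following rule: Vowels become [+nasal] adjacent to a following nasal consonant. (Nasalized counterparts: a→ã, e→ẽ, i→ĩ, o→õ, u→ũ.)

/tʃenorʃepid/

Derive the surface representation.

/e/ before nasal /n/ → [ẽ]

[tʃẽnorʃepid]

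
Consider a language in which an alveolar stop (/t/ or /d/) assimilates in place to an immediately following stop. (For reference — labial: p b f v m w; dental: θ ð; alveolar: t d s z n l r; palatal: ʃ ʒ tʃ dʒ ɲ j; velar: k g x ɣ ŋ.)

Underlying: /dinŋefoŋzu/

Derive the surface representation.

no segment meets the rule's conditions; no change.

[dinŋefoŋzu]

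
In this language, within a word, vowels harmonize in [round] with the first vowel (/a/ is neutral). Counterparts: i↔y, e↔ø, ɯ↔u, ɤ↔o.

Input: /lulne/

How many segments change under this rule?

/e/ harmonizes with /u/ ([+round]) → [ø]
1 segment changes.

1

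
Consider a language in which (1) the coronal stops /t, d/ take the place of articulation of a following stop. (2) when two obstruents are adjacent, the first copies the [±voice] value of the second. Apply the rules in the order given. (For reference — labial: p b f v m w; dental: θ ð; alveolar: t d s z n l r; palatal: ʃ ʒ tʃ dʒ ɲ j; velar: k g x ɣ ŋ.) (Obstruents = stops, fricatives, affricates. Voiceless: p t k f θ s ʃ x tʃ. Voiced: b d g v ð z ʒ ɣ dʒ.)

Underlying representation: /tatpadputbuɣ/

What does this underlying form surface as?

[tappappubbuɣ]

Rule 1: /t/ before /p/ (labial) → [p]
Rule 1: /d/ before /p/ (labial) → [b]
Rule 1: /t/ before /b/ (labial) → [p]
After rule 1: tappabpupbuɣ
Rule 2: /b/ before /p/ (voiceless) → [p]
Rule 2: /p/ before /b/ (voiced) → [b]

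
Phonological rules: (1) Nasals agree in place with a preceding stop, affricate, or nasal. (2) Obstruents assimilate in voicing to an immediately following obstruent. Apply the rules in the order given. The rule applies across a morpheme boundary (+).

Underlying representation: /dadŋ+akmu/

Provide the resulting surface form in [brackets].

[dadn+akŋu]

Rule 1: /ŋ/ after /d/ (alveolar) → [n]
Rule 1: /m/ after /k/ (velar) → [ŋ]
After rule 1: dadn+akŋu
Rule 2: no segment meets the rule's conditions; no change.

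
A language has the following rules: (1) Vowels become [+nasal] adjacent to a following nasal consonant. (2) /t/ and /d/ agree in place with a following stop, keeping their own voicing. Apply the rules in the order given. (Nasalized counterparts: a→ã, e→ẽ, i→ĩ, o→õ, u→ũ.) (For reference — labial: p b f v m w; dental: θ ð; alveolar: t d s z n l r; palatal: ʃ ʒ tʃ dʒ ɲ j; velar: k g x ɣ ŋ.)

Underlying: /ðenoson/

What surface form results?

Rule 1: /e/ before nasal /n/ → [ẽ]
Rule 1: /o/ before nasal /n/ → [õ]
After rule 1: ðẽnosõn
Rule 2: no segment meets the rule's conditions; no change.

[ðẽnosõn]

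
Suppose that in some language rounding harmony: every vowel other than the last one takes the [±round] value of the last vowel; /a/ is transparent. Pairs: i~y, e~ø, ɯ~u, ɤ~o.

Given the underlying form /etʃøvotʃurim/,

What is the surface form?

/ø/ harmonizes with /i/ ([-round]) → [e]
/o/ harmonizes with /i/ ([-round]) → [ɤ]
/u/ harmonizes with /i/ ([-round]) → [ɯ]

[etʃevɤtʃɯrim]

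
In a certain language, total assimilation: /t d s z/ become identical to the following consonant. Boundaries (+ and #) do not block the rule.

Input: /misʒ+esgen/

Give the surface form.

/s/ before /ʒ/ → [ʒ] (total assimilation)
/s/ before /g/ → [g] (total assimilation)

[miʒʒ+eggen]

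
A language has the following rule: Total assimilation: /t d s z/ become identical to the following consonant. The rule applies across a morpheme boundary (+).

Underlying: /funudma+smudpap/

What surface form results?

/d/ before /m/ → [m] (total assimilation)
/s/ before /m/ → [m] (total assimilation)
/d/ before /p/ → [p] (total assimilation)

[funumma+mmuppap]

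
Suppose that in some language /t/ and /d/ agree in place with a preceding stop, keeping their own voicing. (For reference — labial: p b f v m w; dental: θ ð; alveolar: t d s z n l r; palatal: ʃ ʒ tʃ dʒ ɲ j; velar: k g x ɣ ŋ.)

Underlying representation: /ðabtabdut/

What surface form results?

[ðabpabbut]

/t/ after /b/ (labial) → [p]
/d/ after /b/ (labial) → [b]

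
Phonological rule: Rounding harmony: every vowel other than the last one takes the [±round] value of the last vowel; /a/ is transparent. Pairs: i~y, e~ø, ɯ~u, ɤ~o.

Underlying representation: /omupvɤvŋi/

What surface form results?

/o/ harmonizes with /i/ ([-round]) → [ɤ]
/u/ harmonizes with /i/ ([-round]) → [ɯ]

[ɤmɯpvɤvŋi]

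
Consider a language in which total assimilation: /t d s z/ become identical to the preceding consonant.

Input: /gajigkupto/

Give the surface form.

/t/ after /p/ → [p] (total assimilation)

[gajigkuppo]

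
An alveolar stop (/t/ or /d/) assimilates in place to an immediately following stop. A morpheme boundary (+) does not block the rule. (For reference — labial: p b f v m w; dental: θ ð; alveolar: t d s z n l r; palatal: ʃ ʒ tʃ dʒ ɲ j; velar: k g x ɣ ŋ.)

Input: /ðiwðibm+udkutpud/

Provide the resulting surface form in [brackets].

[ðiwðibm+ugkuppud]

/d/ before /k/ (velar) → [g]
/t/ before /p/ (labial) → [p]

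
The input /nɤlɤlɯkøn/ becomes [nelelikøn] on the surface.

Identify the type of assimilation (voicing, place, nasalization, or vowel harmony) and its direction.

/ɤ/→[e] /ɤ/→[e] /ɯ/→[i].
Vowels agree with the last vowel, so the harmony is regressive.

vowel harmony, regressive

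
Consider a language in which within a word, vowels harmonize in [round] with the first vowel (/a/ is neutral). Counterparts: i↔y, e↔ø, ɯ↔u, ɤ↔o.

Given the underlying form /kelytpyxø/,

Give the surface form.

/y/ harmonizes with /e/ ([-round]) → [i]
/y/ harmonizes with /e/ ([-round]) → [i]
/ø/ harmonizes with /e/ ([-round]) → [e]

[kelitpixe]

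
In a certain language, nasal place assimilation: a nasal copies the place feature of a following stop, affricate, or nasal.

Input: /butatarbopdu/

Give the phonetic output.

no segment meets the rule's conditions; no change.

[butatarbopdu]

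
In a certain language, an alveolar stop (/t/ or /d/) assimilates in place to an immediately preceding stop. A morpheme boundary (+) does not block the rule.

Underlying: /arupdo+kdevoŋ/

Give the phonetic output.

/d/ after /p/ (labial) → [b]
/d/ after /k/ (velar) → [g]

[arupbo+kgevoŋ]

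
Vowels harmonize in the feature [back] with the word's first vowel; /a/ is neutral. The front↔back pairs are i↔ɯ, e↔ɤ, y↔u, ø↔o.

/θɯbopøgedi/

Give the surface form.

/ø/ harmonizes with /ɯ/ ([+back]) → [o]
/e/ harmonizes with /ɯ/ ([+back]) → [ɤ]
/i/ harmonizes with /ɯ/ ([+back]) → [ɯ]

[θɯbopogɤdɯ]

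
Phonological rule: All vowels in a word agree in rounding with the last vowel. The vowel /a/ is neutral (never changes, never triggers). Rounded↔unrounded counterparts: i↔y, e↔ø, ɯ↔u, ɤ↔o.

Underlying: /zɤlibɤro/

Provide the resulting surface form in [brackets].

/ɤ/ harmonizes with /o/ ([+round]) → [o]
/i/ harmonizes with /o/ ([+round]) → [y]
/ɤ/ harmonizes with /o/ ([+round]) → [o]

[zolyboro]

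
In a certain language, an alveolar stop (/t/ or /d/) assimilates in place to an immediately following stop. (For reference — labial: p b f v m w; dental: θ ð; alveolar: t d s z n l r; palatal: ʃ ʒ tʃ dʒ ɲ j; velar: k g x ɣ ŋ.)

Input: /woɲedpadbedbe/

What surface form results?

/d/ before /p/ (labial) → [b]
/d/ before /b/ (labial) → [b]
/d/ before /b/ (labial) → [b]

[woɲebpabbebbe]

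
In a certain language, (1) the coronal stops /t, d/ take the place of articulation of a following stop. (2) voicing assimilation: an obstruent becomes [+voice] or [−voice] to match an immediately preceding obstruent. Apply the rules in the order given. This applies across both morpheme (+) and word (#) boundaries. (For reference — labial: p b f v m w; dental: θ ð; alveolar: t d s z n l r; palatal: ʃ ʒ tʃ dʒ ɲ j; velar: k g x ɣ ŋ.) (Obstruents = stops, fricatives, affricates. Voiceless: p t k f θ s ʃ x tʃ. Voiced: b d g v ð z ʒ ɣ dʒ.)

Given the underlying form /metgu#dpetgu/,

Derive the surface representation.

[mekku#bbekku]

Rule 1: /t/ before /g/ (velar) → [k]
Rule 1: /d/ before /p/ (labial) → [b]
Rule 1: /t/ before /g/ (velar) → [k]
After rule 1: mekgu#bpekgu
Rule 2: /g/ after /k/ (voiceless) → [k]
Rule 2: /p/ after /b/ (voiced) → [b]
Rule 2: /g/ after /k/ (voiceless) → [k]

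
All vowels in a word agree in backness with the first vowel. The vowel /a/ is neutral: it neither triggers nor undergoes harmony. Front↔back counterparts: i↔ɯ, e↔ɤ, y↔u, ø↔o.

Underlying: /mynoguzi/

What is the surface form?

/o/ harmonizes with /y/ ([-back]) → [ø]
/u/ harmonizes with /y/ ([-back]) → [y]

[mynøgyzi]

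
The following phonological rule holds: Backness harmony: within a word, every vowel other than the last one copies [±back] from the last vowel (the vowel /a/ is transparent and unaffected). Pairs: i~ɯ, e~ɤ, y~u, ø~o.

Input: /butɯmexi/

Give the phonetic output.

/u/ harmonizes with /i/ ([-back]) → [y]
/ɯ/ harmonizes with /i/ ([-back]) → [i]

[bytimexi]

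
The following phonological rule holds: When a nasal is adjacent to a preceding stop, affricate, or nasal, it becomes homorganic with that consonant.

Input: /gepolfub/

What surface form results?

[gepolfub]

no segment meets the rule's conditions; no change.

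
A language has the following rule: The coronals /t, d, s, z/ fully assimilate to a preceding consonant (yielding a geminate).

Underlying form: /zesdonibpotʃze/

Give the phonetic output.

/d/ after /s/ → [s] (total assimilation)
/z/ after /tʃ/ → [tʃ] (total assimilation)

[zessonibpotʃtʃe]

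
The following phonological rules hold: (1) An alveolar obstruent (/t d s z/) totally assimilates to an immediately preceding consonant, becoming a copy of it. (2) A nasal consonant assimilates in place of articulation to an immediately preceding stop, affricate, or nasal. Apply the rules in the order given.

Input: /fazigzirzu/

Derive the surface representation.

[faziggirru]

Rule 1: /z/ after /g/ → [g] (total assimilation)
Rule 1: /z/ after /r/ → [r] (total assimilation)
After rule 1: faziggirru
Rule 2: no segment meets the rule's conditions; no change.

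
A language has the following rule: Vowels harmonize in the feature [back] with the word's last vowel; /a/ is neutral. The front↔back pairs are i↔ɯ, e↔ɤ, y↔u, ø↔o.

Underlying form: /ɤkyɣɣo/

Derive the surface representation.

[ɤkuɣɣo]

/y/ harmonizes with /o/ ([+back]) → [u]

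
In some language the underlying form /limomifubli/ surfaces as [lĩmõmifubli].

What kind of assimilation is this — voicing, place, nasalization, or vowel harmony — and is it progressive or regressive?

nasalization, regressive

/i/→[ĩ] /o/→[õ].
Each target copies a feature from the following segment, so the direction is regressive.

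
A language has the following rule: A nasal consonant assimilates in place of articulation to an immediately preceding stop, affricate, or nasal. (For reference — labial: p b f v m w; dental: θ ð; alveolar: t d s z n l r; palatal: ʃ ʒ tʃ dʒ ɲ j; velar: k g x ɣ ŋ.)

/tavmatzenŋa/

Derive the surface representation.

[tavmatzenna]

/ŋ/ after /n/ (alveolar) → [n]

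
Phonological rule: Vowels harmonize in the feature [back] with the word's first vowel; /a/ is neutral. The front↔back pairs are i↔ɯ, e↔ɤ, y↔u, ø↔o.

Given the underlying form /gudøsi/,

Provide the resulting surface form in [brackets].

/ø/ harmonizes with /u/ ([+back]) → [o]
/i/ harmonizes with /u/ ([+back]) → [ɯ]

[gudosɯ]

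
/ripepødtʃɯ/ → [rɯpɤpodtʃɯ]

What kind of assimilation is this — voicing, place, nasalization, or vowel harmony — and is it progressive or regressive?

vowel harmony, regressive

/i/→[ɯ] /e/→[ɤ] /ø/→[o].
Vowels agree with the last vowel, so the harmony is regressive.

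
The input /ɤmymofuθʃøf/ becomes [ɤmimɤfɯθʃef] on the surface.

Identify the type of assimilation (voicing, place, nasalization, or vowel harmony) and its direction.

/y/→[i] /o/→[ɤ] /u/→[ɯ] /ø/→[e].
Vowels agree with the first vowel, so the harmony is progressive.

vowel harmony, progressive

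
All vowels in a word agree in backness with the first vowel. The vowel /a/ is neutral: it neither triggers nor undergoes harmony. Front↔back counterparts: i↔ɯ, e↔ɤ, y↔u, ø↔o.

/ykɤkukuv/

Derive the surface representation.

[ykekykyv]

/ɤ/ harmonizes with /y/ ([-back]) → [e]
/u/ harmonizes with /y/ ([-back]) → [y]
/u/ harmonizes with /y/ ([-back]) → [y]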